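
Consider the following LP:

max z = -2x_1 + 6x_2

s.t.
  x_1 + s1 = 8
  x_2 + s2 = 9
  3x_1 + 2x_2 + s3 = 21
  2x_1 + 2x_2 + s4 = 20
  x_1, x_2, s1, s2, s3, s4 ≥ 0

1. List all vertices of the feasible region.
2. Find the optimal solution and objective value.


1. (0, 0), (7, 0), (1, 9), (0, 9)
2. x_1 = 0, x_2 = 9, z = 54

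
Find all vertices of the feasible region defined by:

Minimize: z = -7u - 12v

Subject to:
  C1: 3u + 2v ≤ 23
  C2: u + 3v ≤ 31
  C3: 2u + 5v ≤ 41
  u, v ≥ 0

(0, 0), (7.667, 0), (3, 7), (0, 8.2)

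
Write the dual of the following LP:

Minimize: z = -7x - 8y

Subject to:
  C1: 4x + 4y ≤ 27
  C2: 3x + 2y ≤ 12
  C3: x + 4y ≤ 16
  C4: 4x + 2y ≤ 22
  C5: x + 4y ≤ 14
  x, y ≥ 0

Primal min cᵀx s.t. Ax ≤ b, x ≥ 0  →  Dual max −bᵀy s.t. Aᵀy ≥ −c, y ≥ 0.

Maximize: z = -27y1 - 12y2 - 16y3 - 22y4 - 14y5

Subject to:
  4y1 + 3y2 + y3 + 4y4 + y5 ≥ 7
  4y1 + 2y2 + 4y3 + 2y4 + 4y5 ≥ 8
  y1, y2, y3, y4, y5 ≥ 0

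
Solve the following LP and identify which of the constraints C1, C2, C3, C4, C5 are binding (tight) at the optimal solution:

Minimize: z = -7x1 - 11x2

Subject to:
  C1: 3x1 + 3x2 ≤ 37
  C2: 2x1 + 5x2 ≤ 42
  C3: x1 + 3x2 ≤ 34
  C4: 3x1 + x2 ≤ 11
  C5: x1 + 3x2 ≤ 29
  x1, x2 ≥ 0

At x1 = 1, x2 = 8, compute slack b - a·x for each constraint:
  C1: 37 − 27 = 10  (slack)
  C2: 42 − 42 = 0  (binding)
  C3: 34 − 25 = 9  (slack)
  C4: 11 − 11 = 0  (binding)
  C5: 29 − 25 = 4  (slack)

Optimal: x1 = 1, x2 = 8
Binding: C2, C4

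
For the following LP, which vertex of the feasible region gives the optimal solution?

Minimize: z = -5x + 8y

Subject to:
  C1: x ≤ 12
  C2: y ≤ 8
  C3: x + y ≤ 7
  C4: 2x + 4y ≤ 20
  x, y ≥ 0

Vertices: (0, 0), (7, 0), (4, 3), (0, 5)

Evaluate the objective at each vertex of the feasible region:
  z(0, 0) = 0
  z(7, 0) = -35  ←
  z(4, 3) = 4
  z(0, 5) = 40
The minimum is at x = 7, y = 0.

(7, 0)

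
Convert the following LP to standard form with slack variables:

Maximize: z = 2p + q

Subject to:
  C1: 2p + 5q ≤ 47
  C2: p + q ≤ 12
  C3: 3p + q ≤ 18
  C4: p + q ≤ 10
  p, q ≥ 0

max z = 2p + q

s.t.
  2p + 5q + s1 = 47
  p + q + s2 = 12
  3p + q + s3 = 18
  p + q + s4 = 10
  p, q, s1, s2, s3, s4 ≥ 0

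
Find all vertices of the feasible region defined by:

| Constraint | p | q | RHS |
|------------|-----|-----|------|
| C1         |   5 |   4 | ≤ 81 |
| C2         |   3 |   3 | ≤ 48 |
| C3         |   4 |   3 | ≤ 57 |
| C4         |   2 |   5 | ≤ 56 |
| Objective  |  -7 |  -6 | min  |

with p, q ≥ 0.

(0, 0), (14.25, 0), (9, 7), (8, 8), (0, 11.2)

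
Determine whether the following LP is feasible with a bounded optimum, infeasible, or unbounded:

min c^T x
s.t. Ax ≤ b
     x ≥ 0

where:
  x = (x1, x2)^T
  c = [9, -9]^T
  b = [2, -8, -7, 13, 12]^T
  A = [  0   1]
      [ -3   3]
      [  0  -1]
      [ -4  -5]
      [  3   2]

Infeasible (no feasible solution exists)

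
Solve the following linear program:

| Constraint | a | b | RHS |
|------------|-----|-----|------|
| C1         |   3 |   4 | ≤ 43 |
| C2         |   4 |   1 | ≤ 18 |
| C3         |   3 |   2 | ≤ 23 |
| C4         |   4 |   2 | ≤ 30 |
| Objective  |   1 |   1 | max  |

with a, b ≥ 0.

Evaluate the objective at each vertex of the feasible region:
  z(0, 0) = 0
  z(4.5, 0) = 4.5
  z(2.6, 7.6) = 10.2
  z(1, 10) = 11  ←
  z(0, 10.75) = 10.75
The maximum is at a = 1, b = 10.

a = 1, b = 10, z = 11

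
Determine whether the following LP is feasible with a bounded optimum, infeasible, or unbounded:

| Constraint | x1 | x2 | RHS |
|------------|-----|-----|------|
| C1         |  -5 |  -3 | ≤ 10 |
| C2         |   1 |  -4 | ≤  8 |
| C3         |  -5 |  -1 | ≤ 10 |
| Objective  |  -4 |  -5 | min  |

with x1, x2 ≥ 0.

Unbounded (objective can decrease without bound)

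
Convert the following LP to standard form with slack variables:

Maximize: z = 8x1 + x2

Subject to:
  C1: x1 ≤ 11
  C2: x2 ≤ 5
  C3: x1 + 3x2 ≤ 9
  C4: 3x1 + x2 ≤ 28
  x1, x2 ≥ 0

max z = 8x1 + x2

s.t.
  x1 + s1 = 11
  x2 + s2 = 5
  x1 + 3x2 + s3 = 9
  3x1 + x2 + s4 = 28
  x1, x2, s1, s2, s3, s4 ≥ 0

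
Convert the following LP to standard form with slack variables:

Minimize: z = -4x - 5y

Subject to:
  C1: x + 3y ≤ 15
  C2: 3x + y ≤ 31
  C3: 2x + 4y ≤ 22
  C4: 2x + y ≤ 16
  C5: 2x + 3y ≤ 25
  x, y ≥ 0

min z = -4x - 5y

s.t.
  x + 3y + s1 = 15
  3x + y + s2 = 31
  2x + 4y + s3 = 22
  2x + y + s4 = 16
  2x + 3y + s5 = 25
  x, y, s1, s2, s3, s4, s5 ≥ 0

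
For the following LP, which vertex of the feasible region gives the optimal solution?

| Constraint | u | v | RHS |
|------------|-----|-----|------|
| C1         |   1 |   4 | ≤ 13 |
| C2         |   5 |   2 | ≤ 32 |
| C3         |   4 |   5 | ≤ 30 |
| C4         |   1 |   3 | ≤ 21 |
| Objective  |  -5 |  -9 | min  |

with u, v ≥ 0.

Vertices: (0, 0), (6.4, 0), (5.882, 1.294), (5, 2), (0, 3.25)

Evaluate the objective at each vertex of the feasible region:
  z(0, 0) = 0
  z(6.4, 0) = -32
  z(5.882, 1.294) = -41.06
  z(5, 2) = -43  ←
  z(0, 3.25) = -29.25
The minimum is at u = 5, v = 2.

(5, 2)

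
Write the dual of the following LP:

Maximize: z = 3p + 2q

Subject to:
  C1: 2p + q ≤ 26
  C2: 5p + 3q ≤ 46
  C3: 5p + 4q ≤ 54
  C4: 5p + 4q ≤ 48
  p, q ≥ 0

Primal max cᵀx s.t. Ax ≤ b, x ≥ 0  →  Dual min bᵀy s.t. Aᵀy ≥ c, y ≥ 0.

Minimize: z = 26y1 + 46y2 + 54y3 + 48y4

Subject to:
  2y1 + 5y2 + 5y3 + 5y4 ≥ 3
  y1 + 3y2 + 4y3 + 4y4 ≥ 2
  y1, y2, y3, y4 ≥ 0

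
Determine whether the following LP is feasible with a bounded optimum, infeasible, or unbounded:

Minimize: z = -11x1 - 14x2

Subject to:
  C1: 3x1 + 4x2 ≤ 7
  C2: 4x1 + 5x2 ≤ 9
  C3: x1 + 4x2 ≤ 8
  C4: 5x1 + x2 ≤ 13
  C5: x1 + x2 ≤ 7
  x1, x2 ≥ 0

Feasible with a bounded optimal solution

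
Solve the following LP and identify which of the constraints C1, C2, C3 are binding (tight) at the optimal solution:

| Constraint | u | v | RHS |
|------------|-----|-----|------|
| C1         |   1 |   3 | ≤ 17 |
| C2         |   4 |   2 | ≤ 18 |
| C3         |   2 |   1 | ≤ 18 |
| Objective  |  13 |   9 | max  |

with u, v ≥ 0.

At u = 2, v = 5, compute slack b - a·x for each constraint:
  C1: 17 − 17 = 0  (binding)
  C2: 18 − 18 = 0  (binding)
  C3: 18 − 9 = 9  (slack)

Optimal: u = 2, v = 5
Binding: C1, C2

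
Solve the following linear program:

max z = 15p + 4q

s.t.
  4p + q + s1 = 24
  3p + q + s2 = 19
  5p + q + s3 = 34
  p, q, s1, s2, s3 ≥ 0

Evaluate the objective at each vertex of the feasible region:
  z(0, 0) = 0
  z(6, 0) = 90
  z(5, 4) = 91  ←
  z(0, 19) = 76
The maximum is at p = 5, q = 4.

p = 5, q = 4, z = 91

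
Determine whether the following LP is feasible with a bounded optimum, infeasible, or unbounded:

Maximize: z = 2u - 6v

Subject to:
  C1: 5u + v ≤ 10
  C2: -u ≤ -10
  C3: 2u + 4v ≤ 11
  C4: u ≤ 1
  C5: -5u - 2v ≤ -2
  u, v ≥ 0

Infeasible (no feasible solution exists)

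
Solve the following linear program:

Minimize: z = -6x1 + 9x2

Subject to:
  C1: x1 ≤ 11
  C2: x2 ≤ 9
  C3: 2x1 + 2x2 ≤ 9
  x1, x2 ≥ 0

Evaluate the objective at each vertex of the feasible region:
  z(0, 0) = 0
  z(4.5, 0) = -27  ←
  z(0, 4.5) = 40.5
The minimum is at x1 = 4.5, x2 = 0.

x1 = 4.5, x2 = 0, z = -27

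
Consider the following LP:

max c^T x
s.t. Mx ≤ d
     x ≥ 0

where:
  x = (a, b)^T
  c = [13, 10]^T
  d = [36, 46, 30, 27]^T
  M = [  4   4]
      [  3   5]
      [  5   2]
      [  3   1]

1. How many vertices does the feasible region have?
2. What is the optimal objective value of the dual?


1. 4
2. 102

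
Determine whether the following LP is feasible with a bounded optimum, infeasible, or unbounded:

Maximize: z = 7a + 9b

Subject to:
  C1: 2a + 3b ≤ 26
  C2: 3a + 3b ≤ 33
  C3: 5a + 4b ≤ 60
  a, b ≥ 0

Feasible with a bounded optimal solution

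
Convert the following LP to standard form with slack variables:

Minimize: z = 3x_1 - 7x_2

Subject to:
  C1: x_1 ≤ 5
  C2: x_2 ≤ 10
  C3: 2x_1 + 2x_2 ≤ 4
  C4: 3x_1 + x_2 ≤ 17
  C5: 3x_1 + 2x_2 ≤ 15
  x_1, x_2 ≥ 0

min z = 3x_1 - 7x_2

s.t.
  x_1 + s1 = 5
  x_2 + s2 = 10
  2x_1 + 2x_2 + s3 = 4
  3x_1 + x_2 + s4 = 17
  3x_1 + 2x_2 + s5 = 15
  x_1, x_2, s1, s2, s3, s4, s5 ≥ 0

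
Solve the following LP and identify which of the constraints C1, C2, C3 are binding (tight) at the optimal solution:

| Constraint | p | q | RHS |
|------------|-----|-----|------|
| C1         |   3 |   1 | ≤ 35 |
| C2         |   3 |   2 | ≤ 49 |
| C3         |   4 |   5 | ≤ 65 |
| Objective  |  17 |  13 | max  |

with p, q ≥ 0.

At p = 10, q = 5, compute slack b - a·x for each constraint:
  C1: 35 − 35 = 0  (binding)
  C2: 49 − 40 = 9  (slack)
  C3: 65 − 65 = 0  (binding)

Optimal: p = 10, q = 5
Binding: C1, C3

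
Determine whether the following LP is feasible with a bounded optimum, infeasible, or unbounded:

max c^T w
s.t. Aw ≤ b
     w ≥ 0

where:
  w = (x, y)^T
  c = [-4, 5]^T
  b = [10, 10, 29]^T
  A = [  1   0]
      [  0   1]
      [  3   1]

Feasible with a bounded optimal solution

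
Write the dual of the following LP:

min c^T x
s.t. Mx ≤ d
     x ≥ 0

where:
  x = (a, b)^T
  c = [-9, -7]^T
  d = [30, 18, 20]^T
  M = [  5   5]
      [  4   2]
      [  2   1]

Primal min cᵀx s.t. Ax ≤ b, x ≥ 0  →  Dual max −bᵀy s.t. Aᵀy ≥ −c, y ≥ 0.

Maximize: z = -30y1 - 18y2 - 20y3

Subject to:
  5y1 + 4y2 + 2y3 ≥ 9
  5y1 + 2y2 + y3 ≥ 7
  y1, y2, y3 ≥ 0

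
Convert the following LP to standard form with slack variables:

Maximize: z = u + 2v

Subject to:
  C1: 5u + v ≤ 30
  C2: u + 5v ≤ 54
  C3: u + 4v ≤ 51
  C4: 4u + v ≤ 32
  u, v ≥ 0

max z = u + 2v

s.t.
  5u + v + s1 = 30
  u + 5v + s2 = 54
  u + 4v + s3 = 51
  4u + v + s4 = 32
  u, v, s1, s2, s3, s4 ≥ 0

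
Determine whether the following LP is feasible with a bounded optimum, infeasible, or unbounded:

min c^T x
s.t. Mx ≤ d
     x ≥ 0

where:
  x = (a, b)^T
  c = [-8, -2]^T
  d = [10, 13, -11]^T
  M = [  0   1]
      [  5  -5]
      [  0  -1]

Infeasible (no feasible solution exists)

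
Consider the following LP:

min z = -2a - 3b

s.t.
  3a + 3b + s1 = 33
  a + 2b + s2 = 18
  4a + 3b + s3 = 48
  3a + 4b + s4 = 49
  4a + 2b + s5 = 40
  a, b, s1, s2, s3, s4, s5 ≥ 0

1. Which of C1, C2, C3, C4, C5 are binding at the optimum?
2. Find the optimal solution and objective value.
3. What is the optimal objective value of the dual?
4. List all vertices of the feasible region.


1. C1, C2
2. a = 4, b = 7, z = -29
3. -29
4. (0, 0), (10, 0), (9, 2), (4, 7), (0, 9)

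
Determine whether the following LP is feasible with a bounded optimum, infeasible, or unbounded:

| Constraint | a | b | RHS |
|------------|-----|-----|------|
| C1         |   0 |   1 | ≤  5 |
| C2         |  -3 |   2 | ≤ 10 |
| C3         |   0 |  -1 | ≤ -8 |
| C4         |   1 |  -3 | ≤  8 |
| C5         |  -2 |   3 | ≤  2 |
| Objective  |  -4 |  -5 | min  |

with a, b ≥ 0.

Infeasible (no feasible solution exists)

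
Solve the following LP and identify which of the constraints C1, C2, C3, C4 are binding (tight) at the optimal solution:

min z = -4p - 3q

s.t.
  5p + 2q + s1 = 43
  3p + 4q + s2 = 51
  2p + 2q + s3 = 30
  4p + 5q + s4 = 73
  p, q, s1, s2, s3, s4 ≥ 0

At p = 5, q = 9, compute slack b - a·x for each constraint:
  C1: 43 − 43 = 0  (binding)
  C2: 51 − 51 = 0  (binding)
  C3: 30 − 28 = 2  (slack)
  C4: 73 − 65 = 8  (slack)

Optimal: p = 5, q = 9
Binding: C1, C2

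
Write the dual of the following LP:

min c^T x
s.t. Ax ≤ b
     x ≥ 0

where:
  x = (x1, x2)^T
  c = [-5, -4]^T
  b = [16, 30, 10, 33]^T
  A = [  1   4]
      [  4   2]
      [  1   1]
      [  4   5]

Primal min cᵀx s.t. Ax ≤ b, x ≥ 0  →  Dual max −bᵀy s.t. Aᵀy ≥ −c, y ≥ 0.

Maximize: z = -16y1 - 30y2 - 10y3 - 33y4

Subject to:
  y1 + 4y2 + y3 + 4y4 ≥ 5
  4y1 + 2y2 + y3 + 5y4 ≥ 4
  y1, y2, y3, y4 ≥ 0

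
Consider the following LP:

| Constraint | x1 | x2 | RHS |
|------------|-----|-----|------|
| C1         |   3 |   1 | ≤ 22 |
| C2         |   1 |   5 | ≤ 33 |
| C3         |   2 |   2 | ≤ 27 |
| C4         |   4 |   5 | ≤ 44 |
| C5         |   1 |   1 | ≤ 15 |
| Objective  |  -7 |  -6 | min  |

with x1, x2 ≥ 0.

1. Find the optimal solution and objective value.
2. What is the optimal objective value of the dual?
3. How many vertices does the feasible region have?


1. x1 = 6, x2 = 4, z = -66
2. -66
3. 5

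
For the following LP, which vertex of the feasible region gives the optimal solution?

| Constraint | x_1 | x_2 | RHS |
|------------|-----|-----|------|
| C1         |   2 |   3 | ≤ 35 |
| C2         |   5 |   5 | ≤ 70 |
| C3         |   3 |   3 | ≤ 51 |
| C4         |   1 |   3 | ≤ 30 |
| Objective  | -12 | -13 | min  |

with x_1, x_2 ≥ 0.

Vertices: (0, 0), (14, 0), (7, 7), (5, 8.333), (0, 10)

Evaluate the objective at each vertex of the feasible region:
  z(0, 0) = 0
  z(14, 0) = -168
  z(7, 7) = -175  ←
  z(5, 8.333) = -168.3
  z(0, 10) = -130
The minimum is at x_1 = 7, x_2 = 7.

(7, 7)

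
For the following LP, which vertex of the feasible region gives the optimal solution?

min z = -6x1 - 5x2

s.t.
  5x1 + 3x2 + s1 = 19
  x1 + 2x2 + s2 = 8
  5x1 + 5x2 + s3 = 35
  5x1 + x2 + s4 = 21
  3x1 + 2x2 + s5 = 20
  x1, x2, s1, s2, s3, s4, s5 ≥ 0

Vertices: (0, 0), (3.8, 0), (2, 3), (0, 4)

Evaluate the objective at each vertex of the feasible region:
  z(0, 0) = 0
  z(3.8, 0) = -22.8
  z(2, 3) = -27  ←
  z(0, 4) = -20
The minimum is at x1 = 2, x2 = 3.

(2, 3)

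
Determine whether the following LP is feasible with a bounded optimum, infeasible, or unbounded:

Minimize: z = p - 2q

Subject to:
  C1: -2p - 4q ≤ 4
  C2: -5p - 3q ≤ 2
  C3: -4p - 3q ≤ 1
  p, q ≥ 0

Unbounded (objective can decrease without bound)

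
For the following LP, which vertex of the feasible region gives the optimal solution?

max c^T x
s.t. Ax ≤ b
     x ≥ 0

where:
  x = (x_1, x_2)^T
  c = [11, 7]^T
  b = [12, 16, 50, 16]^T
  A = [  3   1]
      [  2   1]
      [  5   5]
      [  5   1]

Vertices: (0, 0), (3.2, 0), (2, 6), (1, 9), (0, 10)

Evaluate the objective at each vertex of the feasible region:
  z(0, 0) = 0
  z(3.2, 0) = 35.2
  z(2, 6) = 64
  z(1, 9) = 74  ←
  z(0, 10) = 70
The maximum is at x_1 = 1, x_2 = 9.

(1, 9)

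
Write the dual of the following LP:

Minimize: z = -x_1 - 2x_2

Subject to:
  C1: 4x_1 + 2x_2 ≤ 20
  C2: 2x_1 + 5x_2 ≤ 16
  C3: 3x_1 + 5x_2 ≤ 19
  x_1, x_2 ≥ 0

Primal min cᵀx s.t. Ax ≤ b, x ≥ 0  →  Dual max −bᵀy s.t. Aᵀy ≥ −c, y ≥ 0.

Maximize: z = -20y1 - 16y2 - 19y3

Subject to:
  4y1 + 2y2 + 3y3 ≥ 1
  2y1 + 5y2 + 5y3 ≥ 2
  y1, y2, y3 ≥ 0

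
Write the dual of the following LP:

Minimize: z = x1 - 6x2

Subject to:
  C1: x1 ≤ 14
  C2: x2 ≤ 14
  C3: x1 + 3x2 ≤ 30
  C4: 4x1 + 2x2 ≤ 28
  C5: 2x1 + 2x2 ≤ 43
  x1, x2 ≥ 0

Primal min cᵀx s.t. Ax ≤ b, x ≥ 0  →  Dual max −bᵀy s.t. Aᵀy ≥ −c, y ≥ 0.

Maximize: z = -14y1 - 14y2 - 30y3 - 28y4 - 43y5

Subject to:
  y1 + y3 + 4y4 + 2y5 ≥ -1
  y2 + 3y3 + 2y4 + 2y5 ≥ 6
  y1, y2, y3, y4, y5 ≥ 0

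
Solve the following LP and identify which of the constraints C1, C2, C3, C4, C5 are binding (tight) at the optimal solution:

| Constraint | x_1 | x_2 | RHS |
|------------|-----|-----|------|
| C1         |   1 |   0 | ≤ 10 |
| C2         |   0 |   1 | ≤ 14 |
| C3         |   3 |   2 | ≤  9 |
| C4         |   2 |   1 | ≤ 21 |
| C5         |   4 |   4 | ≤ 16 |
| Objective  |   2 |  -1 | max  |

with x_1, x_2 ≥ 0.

At x_1 = 3, x_2 = 0, compute slack b - a·x for each constraint:
  C1: 10 − 3 = 7  (slack)
  C2: 14 − 0 = 14  (slack)
  C3: 9 − 9 = 0  (binding)
  C4: 21 − 6 = 15  (slack)
  C5: 16 − 12 = 4  (slack)

Optimal: x_1 = 3, x_2 = 0
Binding: C3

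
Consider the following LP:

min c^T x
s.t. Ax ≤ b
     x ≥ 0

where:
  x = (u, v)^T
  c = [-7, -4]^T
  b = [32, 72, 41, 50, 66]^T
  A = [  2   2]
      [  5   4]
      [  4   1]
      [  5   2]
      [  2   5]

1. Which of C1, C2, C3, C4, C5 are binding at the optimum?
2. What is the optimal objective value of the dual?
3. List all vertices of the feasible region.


1. C1, C4
2. -82
3. (0, 0), (10, 0), (6, 10), (4.667, 11.33), (0, 13.2)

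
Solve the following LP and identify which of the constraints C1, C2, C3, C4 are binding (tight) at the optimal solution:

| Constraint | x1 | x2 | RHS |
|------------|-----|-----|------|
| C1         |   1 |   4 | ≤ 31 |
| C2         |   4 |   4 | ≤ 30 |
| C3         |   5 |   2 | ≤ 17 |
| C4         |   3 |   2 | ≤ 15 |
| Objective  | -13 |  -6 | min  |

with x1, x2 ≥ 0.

At x1 = 1, x2 = 6, compute slack b - a·x for each constraint:
  C1: 31 − 25 = 6  (slack)
  C2: 30 − 28 = 2  (slack)
  C3: 17 − 17 = 0  (binding)
  C4: 15 − 15 = 0  (binding)

Optimal: x1 = 1, x2 = 6
Binding: C3, C4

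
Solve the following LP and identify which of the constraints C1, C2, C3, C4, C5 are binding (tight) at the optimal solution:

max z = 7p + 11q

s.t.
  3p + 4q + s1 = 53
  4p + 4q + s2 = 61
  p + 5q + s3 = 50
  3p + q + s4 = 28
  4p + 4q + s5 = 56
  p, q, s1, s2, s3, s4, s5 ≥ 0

At p = 5, q = 9, compute slack b - a·x for each constraint:
  C1: 53 − 51 = 2  (slack)
  C2: 61 − 56 = 5  (slack)
  C3: 50 − 50 = 0  (binding)
  C4: 28 − 24 = 4  (slack)
  C5: 56 − 56 = 0  (binding)

Optimal: p = 5, q = 9
Binding: C3, C5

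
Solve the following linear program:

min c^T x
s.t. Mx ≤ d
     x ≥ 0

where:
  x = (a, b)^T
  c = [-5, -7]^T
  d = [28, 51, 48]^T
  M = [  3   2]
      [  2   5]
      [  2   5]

Evaluate the objective at each vertex of the feasible region:
  z(0, 0) = 0
  z(9.333, 0) = -46.67
  z(4, 8) = -76  ←
  z(0, 9.6) = -67.2
The minimum is at a = 4, b = 8.

a = 4, b = 8, z = -76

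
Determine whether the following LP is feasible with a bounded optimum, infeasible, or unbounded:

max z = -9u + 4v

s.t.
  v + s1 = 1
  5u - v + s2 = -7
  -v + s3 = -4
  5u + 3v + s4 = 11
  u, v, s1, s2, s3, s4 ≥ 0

Infeasible (no feasible solution exists)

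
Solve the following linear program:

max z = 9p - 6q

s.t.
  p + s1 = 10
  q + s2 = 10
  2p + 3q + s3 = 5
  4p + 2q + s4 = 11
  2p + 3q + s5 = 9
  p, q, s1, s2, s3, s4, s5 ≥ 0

Evaluate the objective at each vertex of the feasible region:
  z(0, 0) = 0
  z(2.5, 0) = 22.5  ←
  z(0, 1.667) = -10
The maximum is at p = 2.5, q = 0.

p = 2.5, q = 0, z = 22.5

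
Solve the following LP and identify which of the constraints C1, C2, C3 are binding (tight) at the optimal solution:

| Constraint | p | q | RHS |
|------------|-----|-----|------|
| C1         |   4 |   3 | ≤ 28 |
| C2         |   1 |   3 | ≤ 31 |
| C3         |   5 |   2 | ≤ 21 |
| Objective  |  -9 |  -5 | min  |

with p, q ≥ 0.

At p = 1, q = 8, compute slack b - a·x for each constraint:
  C1: 28 − 28 = 0  (binding)
  C2: 31 − 25 = 6  (slack)
  C3: 21 − 21 = 0  (binding)

Optimal: p = 1, q = 8
Binding: C1, C3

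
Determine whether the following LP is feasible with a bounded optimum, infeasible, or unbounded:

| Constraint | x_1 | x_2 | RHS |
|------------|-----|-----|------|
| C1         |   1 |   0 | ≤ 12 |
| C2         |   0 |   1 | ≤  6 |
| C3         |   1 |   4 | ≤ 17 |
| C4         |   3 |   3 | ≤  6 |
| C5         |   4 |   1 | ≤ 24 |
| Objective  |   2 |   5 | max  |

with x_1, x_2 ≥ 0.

Feasible with a bounded optimal solution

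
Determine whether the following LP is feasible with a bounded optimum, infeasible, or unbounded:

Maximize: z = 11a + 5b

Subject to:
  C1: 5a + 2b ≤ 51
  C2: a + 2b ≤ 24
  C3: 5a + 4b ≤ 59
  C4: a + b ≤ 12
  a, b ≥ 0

Feasible with a bounded optimal solution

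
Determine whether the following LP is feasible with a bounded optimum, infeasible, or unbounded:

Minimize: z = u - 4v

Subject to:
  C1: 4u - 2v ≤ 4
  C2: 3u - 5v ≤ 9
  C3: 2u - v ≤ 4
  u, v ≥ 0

Unbounded (objective can decrease without bound)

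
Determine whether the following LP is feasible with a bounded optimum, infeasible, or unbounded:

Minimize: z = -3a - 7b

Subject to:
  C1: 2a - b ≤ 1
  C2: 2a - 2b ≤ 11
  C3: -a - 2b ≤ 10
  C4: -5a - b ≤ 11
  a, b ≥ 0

Unbounded (objective can decrease without bound)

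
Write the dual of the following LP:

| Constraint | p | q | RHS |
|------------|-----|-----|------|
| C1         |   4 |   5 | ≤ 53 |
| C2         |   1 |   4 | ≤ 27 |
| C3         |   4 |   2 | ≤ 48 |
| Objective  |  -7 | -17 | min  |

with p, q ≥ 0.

Primal min cᵀx s.t. Ax ≤ b, x ≥ 0  →  Dual max −bᵀy s.t. Aᵀy ≥ −c, y ≥ 0.

Maximize: z = -53y1 - 27y2 - 48y3

Subject to:
  4y1 + y2 + 4y3 ≥ 7
  5y1 + 4y2 + 2y3 ≥ 17
  y1, y2, y3 ≥ 0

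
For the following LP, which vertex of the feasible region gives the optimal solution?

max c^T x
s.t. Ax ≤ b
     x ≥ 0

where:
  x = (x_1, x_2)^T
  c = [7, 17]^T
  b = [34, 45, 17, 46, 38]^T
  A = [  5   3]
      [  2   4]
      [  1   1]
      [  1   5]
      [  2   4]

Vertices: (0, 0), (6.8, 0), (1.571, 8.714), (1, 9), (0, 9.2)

Evaluate the objective at each vertex of the feasible region:
  z(0, 0) = 0
  z(6.8, 0) = 47.6
  z(1.571, 8.714) = 159.1
  z(1, 9) = 160  ←
  z(0, 9.2) = 156.4
The maximum is at x_1 = 1, x_2 = 9.

(1, 9)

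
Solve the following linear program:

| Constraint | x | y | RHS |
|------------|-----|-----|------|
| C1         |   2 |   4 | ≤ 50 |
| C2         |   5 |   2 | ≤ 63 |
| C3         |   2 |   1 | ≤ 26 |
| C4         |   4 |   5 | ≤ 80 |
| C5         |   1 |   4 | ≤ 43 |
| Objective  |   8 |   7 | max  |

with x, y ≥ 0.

Evaluate the objective at each vertex of the feasible region:
  z(0, 0) = 0
  z(12.6, 0) = 100.8
  z(11, 4) = 116
  z(9, 8) = 128  ←
  z(7, 9) = 119
  z(0, 10.75) = 75.25
The maximum is at x = 9, y = 8.

x = 9, y = 8, z = 128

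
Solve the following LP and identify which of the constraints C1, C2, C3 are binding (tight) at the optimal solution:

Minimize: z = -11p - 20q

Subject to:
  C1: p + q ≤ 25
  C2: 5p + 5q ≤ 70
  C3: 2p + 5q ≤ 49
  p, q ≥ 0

At p = 7, q = 7, compute slack b - a·x for each constraint:
  C1: 25 − 14 = 11  (slack)
  C2: 70 − 70 = 0  (binding)
  C3: 49 − 49 = 0  (binding)

Optimal: p = 7, q = 7
Binding: C2, C3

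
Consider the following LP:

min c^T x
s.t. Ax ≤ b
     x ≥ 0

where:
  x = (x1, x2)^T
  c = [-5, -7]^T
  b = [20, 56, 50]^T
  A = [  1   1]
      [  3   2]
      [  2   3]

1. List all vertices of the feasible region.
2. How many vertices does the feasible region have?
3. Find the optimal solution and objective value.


1. (0, 0), (18.67, 0), (16, 4), (10, 10), (0, 16.67)
2. 5
3. x1 = 10, x2 = 10, z = -120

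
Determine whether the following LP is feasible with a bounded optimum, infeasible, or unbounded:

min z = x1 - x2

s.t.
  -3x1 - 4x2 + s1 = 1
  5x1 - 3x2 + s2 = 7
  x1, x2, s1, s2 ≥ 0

Unbounded (objective can decrease without bound)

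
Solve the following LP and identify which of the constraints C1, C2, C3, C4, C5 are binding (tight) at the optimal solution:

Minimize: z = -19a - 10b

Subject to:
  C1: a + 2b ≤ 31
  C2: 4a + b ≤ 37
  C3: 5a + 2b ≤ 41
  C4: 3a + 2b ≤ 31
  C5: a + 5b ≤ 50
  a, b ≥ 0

At a = 5, b = 8, compute slack b - a·x for each constraint:
  C1: 31 − 21 = 10  (slack)
  C2: 37 − 28 = 9  (slack)
  C3: 41 − 41 = 0  (binding)
  C4: 31 − 31 = 0  (binding)
  C5: 50 − 45 = 5  (slack)

Optimal: a = 5, b = 8
Binding: C3, C4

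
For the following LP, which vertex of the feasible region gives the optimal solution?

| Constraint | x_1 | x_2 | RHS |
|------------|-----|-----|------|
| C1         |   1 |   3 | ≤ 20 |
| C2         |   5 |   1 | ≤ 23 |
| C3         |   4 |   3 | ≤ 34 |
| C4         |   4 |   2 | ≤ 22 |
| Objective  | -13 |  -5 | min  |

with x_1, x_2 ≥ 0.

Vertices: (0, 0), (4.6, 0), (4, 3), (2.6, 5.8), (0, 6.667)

Evaluate the objective at each vertex of the feasible region:
  z(0, 0) = 0
  z(4.6, 0) = -59.8
  z(4, 3) = -67  ←
  z(2.6, 5.8) = -62.8
  z(0, 6.667) = -33.33
The minimum is at x_1 = 4, x_2 = 3.

(4, 3)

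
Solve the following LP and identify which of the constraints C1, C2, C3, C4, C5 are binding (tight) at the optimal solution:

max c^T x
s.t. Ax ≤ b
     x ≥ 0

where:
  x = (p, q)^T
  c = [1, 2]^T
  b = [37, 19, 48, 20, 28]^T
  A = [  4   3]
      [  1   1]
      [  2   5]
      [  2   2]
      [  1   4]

At p = 4, q = 6, compute slack b - a·x for each constraint:
  C1: 37 − 34 = 3  (slack)
  C2: 19 − 10 = 9  (slack)
  C3: 48 − 38 = 10  (slack)
  C4: 20 − 20 = 0  (binding)
  C5: 28 − 28 = 0  (binding)

Optimal: p = 4, q = 6
Binding: C4, C5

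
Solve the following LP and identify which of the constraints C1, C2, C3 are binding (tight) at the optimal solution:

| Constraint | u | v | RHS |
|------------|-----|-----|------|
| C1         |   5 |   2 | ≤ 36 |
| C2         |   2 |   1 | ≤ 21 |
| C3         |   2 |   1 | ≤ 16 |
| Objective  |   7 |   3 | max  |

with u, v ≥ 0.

At u = 4, v = 8, compute slack b - a·x for each constraint:
  C1: 36 − 36 = 0  (binding)
  C2: 21 − 16 = 5  (slack)
  C3: 16 − 16 = 0  (binding)

Optimal: u = 4, v = 8
Binding: C1, C3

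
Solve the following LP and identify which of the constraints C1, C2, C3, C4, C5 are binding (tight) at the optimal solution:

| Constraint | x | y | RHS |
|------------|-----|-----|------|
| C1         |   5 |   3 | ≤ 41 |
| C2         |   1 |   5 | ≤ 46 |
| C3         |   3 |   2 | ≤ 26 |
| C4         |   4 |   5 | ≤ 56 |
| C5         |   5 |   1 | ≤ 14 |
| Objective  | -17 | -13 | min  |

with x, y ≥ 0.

At x = 1, y = 9, compute slack b - a·x for each constraint:
  C1: 41 − 32 = 9  (slack)
  C2: 46 − 46 = 0  (binding)
  C3: 26 − 21 = 5  (slack)
  C4: 56 − 49 = 7  (slack)
  C5: 14 − 14 = 0  (binding)

Optimal: x = 1, y = 9
Binding: C2, C5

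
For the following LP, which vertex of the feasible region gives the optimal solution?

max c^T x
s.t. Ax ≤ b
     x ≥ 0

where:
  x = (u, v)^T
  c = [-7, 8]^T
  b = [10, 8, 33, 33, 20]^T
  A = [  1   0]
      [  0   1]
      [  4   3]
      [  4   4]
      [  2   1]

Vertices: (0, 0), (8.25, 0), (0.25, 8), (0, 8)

Evaluate the objective at each vertex of the feasible region:
  z(0, 0) = 0
  z(8.25, 0) = -57.75
  z(0.25, 8) = 62.25
  z(0, 8) = 64  ←
The maximum is at u = 0, v = 8.

(0, 8)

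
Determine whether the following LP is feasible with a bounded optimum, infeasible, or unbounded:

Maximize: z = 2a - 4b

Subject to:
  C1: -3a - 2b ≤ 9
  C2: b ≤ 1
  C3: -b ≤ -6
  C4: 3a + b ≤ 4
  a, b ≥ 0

Infeasible (no feasible solution exists)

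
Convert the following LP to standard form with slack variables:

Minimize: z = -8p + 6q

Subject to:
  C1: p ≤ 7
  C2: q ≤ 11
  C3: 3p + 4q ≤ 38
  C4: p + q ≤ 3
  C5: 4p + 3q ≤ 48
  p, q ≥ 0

min z = -8p + 6q

s.t.
  p + s1 = 7
  q + s2 = 11
  3p + 4q + s3 = 38
  p + q + s4 = 3
  4p + 3q + s5 = 48
  p, q, s1, s2, s3, s4, s5 ≥ 0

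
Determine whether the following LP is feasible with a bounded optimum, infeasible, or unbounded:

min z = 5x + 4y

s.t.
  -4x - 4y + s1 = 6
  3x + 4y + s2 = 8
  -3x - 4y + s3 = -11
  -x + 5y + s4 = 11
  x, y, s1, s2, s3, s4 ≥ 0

Infeasible (no feasible solution exists)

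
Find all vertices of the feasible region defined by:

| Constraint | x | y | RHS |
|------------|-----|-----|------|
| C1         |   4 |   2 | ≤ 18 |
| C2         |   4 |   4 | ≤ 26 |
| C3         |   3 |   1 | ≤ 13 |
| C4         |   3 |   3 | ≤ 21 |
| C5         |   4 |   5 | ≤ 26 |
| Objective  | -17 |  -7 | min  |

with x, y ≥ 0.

(0, 0), (4.333, 0), (4, 1), (3.167, 2.667), (0, 5.2)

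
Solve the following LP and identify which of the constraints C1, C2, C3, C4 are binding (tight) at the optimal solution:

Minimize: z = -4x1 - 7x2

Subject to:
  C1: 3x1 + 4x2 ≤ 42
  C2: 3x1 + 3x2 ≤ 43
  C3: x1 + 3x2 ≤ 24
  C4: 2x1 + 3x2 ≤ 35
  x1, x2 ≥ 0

At x1 = 6, x2 = 6, compute slack b - a·x for each constraint:
  C1: 42 − 42 = 0  (binding)
  C2: 43 − 36 = 7  (slack)
  C3: 24 − 24 = 0  (binding)
  C4: 35 − 30 = 5  (slack)

Optimal: x1 = 6, x2 = 6
Binding: C1, C3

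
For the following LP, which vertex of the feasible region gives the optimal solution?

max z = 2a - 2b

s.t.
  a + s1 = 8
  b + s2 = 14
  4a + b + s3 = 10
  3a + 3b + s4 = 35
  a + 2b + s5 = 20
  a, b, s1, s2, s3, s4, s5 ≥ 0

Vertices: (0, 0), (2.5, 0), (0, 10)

Evaluate the objective at each vertex of the feasible region:
  z(0, 0) = 0
  z(2.5, 0) = 5  ←
  z(0, 10) = -20
The maximum is at a = 2.5, b = 0.

(2.5, 0)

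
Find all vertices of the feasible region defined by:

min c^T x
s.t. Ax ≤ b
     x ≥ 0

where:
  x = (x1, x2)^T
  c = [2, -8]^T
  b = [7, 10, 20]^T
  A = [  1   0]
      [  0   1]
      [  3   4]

(0, 0), (6.667, 0), (0, 5)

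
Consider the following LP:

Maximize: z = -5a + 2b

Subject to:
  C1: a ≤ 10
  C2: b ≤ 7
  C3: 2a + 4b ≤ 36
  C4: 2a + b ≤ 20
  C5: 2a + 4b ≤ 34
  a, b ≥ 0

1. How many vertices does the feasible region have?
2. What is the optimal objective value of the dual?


1. 5
2. 14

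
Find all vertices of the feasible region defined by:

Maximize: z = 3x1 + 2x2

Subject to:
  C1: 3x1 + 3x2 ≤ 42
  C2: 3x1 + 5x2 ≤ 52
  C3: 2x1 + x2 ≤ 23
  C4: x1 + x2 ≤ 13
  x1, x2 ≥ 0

(0, 0), (11.5, 0), (10, 3), (6.5, 6.5), (0, 10.4)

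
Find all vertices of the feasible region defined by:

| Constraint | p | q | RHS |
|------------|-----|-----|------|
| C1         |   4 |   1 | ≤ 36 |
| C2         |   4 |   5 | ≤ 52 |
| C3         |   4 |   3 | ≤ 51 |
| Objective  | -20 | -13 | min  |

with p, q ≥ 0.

(0, 0), (9, 0), (8, 4), (0, 10.4)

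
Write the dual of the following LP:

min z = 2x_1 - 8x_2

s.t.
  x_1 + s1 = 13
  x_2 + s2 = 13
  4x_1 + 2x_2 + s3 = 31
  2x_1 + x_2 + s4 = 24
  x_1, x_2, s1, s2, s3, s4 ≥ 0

Primal min cᵀx s.t. Ax ≤ b, x ≥ 0  →  Dual max −bᵀy s.t. Aᵀy ≥ −c, y ≥ 0.

Maximize: z = -13y1 - 13y2 - 31y3 - 24y4

Subject to:
  y1 + 4y3 + 2y4 ≥ -2
  y2 + 2y3 + y4 ≥ 8
  y1, y2, y3, y4 ≥ 0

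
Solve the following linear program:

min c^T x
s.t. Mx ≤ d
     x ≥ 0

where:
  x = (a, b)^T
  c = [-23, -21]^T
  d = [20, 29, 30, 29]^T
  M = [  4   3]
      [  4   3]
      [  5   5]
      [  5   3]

Evaluate the objective at each vertex of the feasible region:
  z(0, 0) = 0
  z(5, 0) = -115
  z(2, 4) = -130  ←
  z(0, 6) = -126
The minimum is at a = 2, b = 4.

a = 2, b = 4, z = -130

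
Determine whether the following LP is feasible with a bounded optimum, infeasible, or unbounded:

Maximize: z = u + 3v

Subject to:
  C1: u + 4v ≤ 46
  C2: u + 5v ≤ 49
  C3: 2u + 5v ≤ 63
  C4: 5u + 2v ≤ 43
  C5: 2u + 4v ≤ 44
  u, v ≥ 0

Feasible with a bounded optimal solution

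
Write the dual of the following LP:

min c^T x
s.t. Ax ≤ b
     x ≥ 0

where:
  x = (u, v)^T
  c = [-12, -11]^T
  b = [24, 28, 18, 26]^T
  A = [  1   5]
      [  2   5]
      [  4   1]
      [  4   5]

Primal min cᵀx s.t. Ax ≤ b, x ≥ 0  →  Dual max −bᵀy s.t. Aᵀy ≥ −c, y ≥ 0.

Maximize: z = -24y1 - 28y2 - 18y3 - 26y4

Subject to:
  y1 + 2y2 + 4y3 + 4y4 ≥ 12
  5y1 + 5y2 + y3 + 5y4 ≥ 11
  y1, y2, y3, y4 ≥ 0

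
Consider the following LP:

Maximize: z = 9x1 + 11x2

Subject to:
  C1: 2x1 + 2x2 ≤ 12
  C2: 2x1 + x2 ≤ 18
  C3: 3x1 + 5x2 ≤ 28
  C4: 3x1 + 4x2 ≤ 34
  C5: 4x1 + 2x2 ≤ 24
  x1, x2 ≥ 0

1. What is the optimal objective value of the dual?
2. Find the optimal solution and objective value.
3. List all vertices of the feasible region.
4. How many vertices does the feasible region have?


1. 64
2. x1 = 1, x2 = 5, z = 64
3. (0, 0), (6, 0), (1, 5), (0, 5.6)
4. 4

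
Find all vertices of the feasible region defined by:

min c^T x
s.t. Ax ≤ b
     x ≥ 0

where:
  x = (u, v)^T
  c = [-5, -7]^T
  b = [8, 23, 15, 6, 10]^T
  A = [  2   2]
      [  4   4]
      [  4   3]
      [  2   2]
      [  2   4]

(0, 0), (3, 0), (1, 2), (0, 2.5)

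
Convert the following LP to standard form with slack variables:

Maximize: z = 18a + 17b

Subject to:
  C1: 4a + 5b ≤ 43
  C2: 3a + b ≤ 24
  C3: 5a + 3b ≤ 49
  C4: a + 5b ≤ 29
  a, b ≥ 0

max z = 18a + 17b

s.t.
  4a + 5b + s1 = 43
  3a + b + s2 = 24
  5a + 3b + s3 = 49
  a + 5b + s4 = 29
  a, b, s1, s2, s3, s4 ≥ 0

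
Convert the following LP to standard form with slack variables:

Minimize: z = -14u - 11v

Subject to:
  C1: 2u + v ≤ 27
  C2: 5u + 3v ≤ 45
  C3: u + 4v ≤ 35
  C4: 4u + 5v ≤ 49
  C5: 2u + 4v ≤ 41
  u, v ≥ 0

min z = -14u - 11v

s.t.
  2u + v + s1 = 27
  5u + 3v + s2 = 45
  u + 4v + s3 = 35
  4u + 5v + s4 = 49
  2u + 4v + s5 = 41
  u, v, s1, s2, s3, s4, s5 ≥ 0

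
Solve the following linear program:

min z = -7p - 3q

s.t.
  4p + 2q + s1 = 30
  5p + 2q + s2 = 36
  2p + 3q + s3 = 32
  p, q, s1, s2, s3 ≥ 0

Evaluate the objective at each vertex of the feasible region:
  z(0, 0) = 0
  z(7.2, 0) = -50.4
  z(6, 3) = -51  ←
  z(3.25, 8.5) = -48.25
  z(0, 10.67) = -32
The minimum is at p = 6, q = 3.

p = 6, q = 3, z = -51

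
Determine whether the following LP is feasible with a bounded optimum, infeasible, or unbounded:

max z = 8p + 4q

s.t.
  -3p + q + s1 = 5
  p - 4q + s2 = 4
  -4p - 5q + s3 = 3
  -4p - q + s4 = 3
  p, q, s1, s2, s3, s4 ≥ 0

Unbounded (objective can increase without bound)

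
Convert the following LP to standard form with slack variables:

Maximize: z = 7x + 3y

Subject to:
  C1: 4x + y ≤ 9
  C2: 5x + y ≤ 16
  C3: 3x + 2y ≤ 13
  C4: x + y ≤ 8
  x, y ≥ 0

max z = 7x + 3y

s.t.
  4x + y + s1 = 9
  5x + y + s2 = 16
  3x + 2y + s3 = 13
  x + y + s4 = 8
  x, y, s1, s2, s3, s4 ≥ 0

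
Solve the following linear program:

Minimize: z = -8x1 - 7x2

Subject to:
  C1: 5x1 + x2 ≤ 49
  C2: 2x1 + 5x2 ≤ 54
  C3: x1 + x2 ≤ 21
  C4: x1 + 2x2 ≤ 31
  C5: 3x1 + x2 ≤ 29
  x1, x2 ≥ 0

Evaluate the objective at each vertex of the feasible region:
  z(0, 0) = 0
  z(9.667, 0) = -77.33
  z(7, 8) = -112  ←
  z(0, 10.8) = -75.6
The minimum is at x1 = 7, x2 = 8.

x1 = 7, x2 = 8, z = -112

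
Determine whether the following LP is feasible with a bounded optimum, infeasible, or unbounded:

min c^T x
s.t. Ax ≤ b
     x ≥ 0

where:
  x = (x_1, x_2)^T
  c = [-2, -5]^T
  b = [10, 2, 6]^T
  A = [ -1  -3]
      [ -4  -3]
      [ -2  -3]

Unbounded (objective can decrease without bound)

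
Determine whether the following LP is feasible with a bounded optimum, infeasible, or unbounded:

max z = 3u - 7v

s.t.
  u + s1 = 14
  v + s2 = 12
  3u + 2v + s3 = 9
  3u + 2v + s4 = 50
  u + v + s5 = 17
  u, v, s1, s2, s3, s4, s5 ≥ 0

Feasible with a bounded optimal solution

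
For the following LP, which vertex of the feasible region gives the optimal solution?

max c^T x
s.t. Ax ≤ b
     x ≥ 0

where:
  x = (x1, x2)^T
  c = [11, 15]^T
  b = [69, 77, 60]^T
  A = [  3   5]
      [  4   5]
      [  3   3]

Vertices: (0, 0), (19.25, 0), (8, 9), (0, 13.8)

Evaluate the objective at each vertex of the feasible region:
  z(0, 0) = 0
  z(19.25, 0) = 211.8
  z(8, 9) = 223  ←
  z(0, 13.8) = 207
The maximum is at x1 = 8, x2 = 9.

(8, 9)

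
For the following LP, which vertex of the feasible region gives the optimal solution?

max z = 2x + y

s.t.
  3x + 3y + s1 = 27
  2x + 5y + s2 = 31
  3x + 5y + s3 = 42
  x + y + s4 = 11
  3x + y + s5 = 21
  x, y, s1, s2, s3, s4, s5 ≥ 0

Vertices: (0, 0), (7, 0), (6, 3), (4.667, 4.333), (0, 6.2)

Evaluate the objective at each vertex of the feasible region:
  z(0, 0) = 0
  z(7, 0) = 14
  z(6, 3) = 15  ←
  z(4.667, 4.333) = 13.67
  z(0, 6.2) = 6.2
The maximum is at x = 6, y = 3.

(6, 3)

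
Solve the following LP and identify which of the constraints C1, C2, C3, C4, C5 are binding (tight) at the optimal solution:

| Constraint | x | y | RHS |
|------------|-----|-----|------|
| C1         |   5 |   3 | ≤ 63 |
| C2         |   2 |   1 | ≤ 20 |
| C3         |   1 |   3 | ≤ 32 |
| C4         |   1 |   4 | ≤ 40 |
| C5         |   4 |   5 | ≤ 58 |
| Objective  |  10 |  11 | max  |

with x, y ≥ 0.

At x = 7, y = 6, compute slack b - a·x for each constraint:
  C1: 63 − 53 = 10  (slack)
  C2: 20 − 20 = 0  (binding)
  C3: 32 − 25 = 7  (slack)
  C4: 40 − 31 = 9  (slack)
  C5: 58 − 58 = 0  (binding)

Optimal: x = 7, y = 6
Binding: C2, C5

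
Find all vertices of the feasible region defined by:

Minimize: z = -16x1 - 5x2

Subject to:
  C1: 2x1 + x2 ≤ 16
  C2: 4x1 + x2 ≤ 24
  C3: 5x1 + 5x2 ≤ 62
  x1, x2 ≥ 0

(0, 0), (6, 0), (4, 8), (3.6, 8.8), (0, 12.4)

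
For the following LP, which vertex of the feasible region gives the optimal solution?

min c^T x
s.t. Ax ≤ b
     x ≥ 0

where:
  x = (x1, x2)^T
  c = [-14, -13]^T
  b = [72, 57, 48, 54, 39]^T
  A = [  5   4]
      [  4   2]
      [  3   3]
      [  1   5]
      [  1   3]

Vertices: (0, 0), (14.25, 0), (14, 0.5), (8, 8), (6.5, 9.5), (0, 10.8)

Evaluate the objective at each vertex of the feasible region:
  z(0, 0) = 0
  z(14.25, 0) = -199.5
  z(14, 0.5) = -202.5
  z(8, 8) = -216  ←
  z(6.5, 9.5) = -214.5
  z(0, 10.8) = -140.4
The minimum is at x1 = 8, x2 = 8.

(8, 8)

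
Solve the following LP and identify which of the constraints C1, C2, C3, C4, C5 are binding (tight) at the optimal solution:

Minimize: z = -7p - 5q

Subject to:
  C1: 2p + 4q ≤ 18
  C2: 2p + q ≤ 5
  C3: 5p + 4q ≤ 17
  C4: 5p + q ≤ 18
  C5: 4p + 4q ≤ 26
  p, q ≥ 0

At p = 1, q = 3, compute slack b - a·x for each constraint:
  C1: 18 − 14 = 4  (slack)
  C2: 5 − 5 = 0  (binding)
  C3: 17 − 17 = 0  (binding)
  C4: 18 − 8 = 10  (slack)
  C5: 26 − 16 = 10  (slack)

Optimal: p = 1, q = 3
Binding: C2, C3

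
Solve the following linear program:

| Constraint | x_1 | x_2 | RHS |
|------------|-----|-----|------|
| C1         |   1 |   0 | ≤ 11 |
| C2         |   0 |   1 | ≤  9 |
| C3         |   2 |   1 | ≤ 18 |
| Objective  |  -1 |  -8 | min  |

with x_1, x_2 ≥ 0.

Evaluate the objective at each vertex of the feasible region:
  z(0, 0) = 0
  z(9, 0) = -9
  z(4.5, 9) = -76.5  ←
  z(0, 9) = -72
The minimum is at x_1 = 4.5, x_2 = 9.

x_1 = 4.5, x_2 = 9, z = -76.5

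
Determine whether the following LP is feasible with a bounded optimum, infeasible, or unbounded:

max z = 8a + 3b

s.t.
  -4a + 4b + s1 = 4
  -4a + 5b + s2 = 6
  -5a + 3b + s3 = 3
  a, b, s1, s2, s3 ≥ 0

Unbounded (objective can increase without bound)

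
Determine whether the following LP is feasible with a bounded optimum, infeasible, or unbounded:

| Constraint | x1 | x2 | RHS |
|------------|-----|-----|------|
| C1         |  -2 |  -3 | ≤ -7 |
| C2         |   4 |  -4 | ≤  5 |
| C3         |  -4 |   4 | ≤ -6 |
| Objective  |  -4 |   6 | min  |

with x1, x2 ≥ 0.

Infeasible (no feasible solution exists)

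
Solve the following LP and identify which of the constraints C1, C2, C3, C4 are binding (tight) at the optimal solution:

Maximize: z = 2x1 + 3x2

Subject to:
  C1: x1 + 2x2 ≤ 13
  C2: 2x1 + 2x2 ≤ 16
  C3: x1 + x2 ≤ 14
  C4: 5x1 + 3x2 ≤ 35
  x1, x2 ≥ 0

At x1 = 3, x2 = 5, compute slack b - a·x for each constraint:
  C1: 13 − 13 = 0  (binding)
  C2: 16 − 16 = 0  (binding)
  C3: 14 − 8 = 6  (slack)
  C4: 35 − 30 = 5  (slack)

Optimal: x1 = 3, x2 = 5
Binding: C1, C2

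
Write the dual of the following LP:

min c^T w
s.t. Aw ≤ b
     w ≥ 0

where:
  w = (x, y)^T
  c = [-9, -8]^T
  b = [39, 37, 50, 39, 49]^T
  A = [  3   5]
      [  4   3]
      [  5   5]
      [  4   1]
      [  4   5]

Primal min cᵀx s.t. Ax ≤ b, x ≥ 0  →  Dual max −bᵀy s.t. Aᵀy ≥ −c, y ≥ 0.

Maximize: z = -39y1 - 37y2 - 50y3 - 39y4 - 49y5

Subject to:
  3y1 + 4y2 + 5y3 + 4y4 + 4y5 ≥ 9
  5y1 + 3y2 + 5y3 + y4 + 5y5 ≥ 8
  y1, y2, y3, y4, y5 ≥ 0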